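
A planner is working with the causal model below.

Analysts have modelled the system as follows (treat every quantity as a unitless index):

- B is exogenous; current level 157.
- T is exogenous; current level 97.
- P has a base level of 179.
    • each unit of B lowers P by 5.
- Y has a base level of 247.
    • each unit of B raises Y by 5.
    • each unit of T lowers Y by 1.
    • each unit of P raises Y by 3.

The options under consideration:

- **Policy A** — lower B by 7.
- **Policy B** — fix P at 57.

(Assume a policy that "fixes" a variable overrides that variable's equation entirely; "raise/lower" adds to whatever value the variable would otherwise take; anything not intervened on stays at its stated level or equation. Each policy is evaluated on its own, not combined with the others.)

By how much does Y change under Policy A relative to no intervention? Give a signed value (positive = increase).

70

Baseline:
  B = 157
  T = 97
  P = 179 − 5·157 = -606
  Y = 247 + 5·157 − 97 + 3·(-606) = -883
Policy A (B − 7):
  B = 157 − 7 = 150
  T = 97
  P = 179 − 5·150 = -571
  Y = 247 + 5·150 − 97 + 3·(-571) = -813
Change in Y: -813 − (-883) = 70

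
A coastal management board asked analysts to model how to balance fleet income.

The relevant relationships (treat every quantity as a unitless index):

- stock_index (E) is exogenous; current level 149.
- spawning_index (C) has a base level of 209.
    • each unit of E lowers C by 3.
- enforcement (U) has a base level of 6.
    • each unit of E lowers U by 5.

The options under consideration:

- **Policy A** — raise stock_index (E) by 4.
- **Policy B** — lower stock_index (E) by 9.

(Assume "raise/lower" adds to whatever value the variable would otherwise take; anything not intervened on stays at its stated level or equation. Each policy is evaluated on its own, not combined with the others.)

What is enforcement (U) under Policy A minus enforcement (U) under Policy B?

Policy A (E + 4):
  E = 149 + 4 = 153
  U = 6 − 5·153 = -759
Policy B (E − 9):
  E = 149 − 9 = 140
  U = 6 − 5·140 = -694
U: -759 − (-694) = -65

-65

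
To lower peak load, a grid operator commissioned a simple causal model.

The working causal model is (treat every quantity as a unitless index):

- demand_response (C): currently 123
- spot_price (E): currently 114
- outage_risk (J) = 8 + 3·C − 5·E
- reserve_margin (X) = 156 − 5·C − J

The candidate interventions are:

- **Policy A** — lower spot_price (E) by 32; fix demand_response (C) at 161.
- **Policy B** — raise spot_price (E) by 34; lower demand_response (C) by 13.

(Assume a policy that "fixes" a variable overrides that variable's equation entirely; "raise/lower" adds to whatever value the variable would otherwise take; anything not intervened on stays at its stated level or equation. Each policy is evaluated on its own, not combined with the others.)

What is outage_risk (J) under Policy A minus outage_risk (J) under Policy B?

483

Policy A (E − 32, C := 161):
  C = 161
  E = 114 − 32 = 82
  J = 8 + 3·161 − 5·82 = 81
Policy B (E + 34, C − 13):
  C = 123 − 13 = 110
  E = 114 + 34 = 148
  J = 8 + 3·110 − 5·148 = -402
J: 81 − (-402) = 483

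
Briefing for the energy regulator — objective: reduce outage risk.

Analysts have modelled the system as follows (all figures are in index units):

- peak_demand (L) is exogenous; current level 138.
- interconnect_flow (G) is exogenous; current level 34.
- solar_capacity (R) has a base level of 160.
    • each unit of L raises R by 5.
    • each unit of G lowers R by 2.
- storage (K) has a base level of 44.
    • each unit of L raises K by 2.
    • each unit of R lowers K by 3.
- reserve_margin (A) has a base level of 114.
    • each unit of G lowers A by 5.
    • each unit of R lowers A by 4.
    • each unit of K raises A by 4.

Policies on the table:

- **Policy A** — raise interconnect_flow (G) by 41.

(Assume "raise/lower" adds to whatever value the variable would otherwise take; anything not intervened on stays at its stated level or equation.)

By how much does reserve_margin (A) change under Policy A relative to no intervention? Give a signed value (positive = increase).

Baseline:
  L = 138
  G = 34
  R = 160 + 5·138 − 2·34 = 782
  K = 44 + 2·138 − 3·782 = -2026
  A = 114 − 5·34 − 4·782 + 4·(-2026) = -11288
Policy A (G + 41):
  L = 138
  G = 34 + 41 = 75
  R = 160 + 5·138 − 2·75 = 700
  K = 44 + 2·138 − 3·700 = -1780
  A = 114 − 5·75 − 4·700 + 4·(-1780) = -10181
Change in A: -10181 − (-11288) = 1107

1107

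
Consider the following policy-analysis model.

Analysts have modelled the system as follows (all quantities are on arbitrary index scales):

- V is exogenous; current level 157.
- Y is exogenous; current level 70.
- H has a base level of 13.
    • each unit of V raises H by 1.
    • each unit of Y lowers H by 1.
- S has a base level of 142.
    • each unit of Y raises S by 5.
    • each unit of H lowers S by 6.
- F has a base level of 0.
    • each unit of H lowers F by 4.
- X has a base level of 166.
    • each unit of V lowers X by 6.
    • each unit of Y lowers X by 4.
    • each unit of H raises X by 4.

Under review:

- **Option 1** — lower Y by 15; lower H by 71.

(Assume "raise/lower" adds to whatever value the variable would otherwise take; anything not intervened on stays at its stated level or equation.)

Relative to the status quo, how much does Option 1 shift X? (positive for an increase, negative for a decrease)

-164

Baseline:
  V = 157
  Y = 70
  H = 13 + 157 − 70 = 100
  X = 166 − 6·157 − 4·70 + 4·100 = -656
Option 1 (Y − 15, H − 71):
  V = 157
  Y = 70 − 15 = 55
  H = 13 + 157 − 55 (−71 from intervention) = 44
  X = 166 − 6·157 − 4·55 + 4·44 = -820
Change in X: -820 − (-656) = -164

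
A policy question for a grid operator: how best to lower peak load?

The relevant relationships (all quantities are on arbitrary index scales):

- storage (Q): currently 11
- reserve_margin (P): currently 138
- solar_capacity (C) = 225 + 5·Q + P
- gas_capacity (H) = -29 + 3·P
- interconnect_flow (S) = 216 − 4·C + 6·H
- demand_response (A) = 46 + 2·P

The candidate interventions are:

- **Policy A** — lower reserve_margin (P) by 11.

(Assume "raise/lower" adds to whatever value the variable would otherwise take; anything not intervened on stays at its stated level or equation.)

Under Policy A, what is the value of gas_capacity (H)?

352

Policy A (P − 11):
  P = 138 − 11 = 127
  H = -29 + 3·127 = 352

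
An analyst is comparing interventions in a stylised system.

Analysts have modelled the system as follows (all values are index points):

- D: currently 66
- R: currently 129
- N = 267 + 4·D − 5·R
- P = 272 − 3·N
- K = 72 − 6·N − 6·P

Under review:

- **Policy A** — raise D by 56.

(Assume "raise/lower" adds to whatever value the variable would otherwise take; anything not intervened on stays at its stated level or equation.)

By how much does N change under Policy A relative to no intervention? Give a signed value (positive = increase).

Baseline:
  D = 66
  R = 129
  N = 267 + 4·66 − 5·129 = -114
Policy A (D + 56):
  D = 66 + 56 = 122
  R = 129
  N = 267 + 4·122 − 5·129 = 110
Change in N: 110 − (-114) = 224

224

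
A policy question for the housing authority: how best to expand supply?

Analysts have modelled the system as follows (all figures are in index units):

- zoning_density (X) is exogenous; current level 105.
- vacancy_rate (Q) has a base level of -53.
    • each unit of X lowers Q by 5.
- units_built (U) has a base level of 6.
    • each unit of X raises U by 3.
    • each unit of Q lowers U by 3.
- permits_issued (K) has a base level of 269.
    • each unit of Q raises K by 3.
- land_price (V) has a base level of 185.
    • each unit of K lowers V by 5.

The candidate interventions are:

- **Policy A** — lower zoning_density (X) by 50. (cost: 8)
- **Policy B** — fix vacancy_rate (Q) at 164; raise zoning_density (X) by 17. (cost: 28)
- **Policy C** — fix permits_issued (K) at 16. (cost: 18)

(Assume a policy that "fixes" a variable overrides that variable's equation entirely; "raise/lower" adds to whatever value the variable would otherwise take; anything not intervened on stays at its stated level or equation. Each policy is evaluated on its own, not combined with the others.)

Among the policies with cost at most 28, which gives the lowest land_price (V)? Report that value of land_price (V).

-3620

Policy A (X − 50):
  X = 105 − 50 = 55
  Q = -53 − 5·55 = -328
  K = 269 + 3·(-328) = -715
  V = 185 − 5·(-715) = 3760
Policy B (Q := 164, X + 17):
  X = 105 + 17 = 122
  Q = 164
  K = 269 + 3·164 = 761
  V = 185 − 5·761 = -3620
Policy C (K := 16):
  X = 105
  Q = -53 − 5·105 = -578
  K = 16
  V = 185 − 5·16 = 105
Comparing — Policy A: V=3760, Policy B: V=-3620, Policy C: V=105. Lowest is -3620 (Policy B).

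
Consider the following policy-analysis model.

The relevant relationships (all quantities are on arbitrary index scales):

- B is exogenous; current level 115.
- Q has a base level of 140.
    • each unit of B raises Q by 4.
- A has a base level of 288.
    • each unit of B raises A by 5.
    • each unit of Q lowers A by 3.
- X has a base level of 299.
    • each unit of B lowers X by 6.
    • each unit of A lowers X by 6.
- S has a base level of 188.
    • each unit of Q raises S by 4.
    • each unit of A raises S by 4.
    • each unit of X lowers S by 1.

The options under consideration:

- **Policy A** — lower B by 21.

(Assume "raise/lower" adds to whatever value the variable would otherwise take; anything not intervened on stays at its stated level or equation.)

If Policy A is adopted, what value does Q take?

Policy A (B − 21):
  B = 115 − 21 = 94
  Q = 140 + 4·94 = 516

516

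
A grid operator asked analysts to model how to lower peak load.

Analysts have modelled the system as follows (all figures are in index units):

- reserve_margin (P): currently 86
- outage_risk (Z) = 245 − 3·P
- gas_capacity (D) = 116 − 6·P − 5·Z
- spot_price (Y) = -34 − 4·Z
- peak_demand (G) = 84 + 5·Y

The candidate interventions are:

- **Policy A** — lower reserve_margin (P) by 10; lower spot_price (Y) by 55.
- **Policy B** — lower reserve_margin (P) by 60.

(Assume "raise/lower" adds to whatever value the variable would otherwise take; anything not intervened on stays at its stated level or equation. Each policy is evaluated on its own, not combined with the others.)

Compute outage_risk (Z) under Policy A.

17

Policy A (P − 10, Y − 55):
  P = 86 − 10 = 76
  Z = 245 − 3·76 = 17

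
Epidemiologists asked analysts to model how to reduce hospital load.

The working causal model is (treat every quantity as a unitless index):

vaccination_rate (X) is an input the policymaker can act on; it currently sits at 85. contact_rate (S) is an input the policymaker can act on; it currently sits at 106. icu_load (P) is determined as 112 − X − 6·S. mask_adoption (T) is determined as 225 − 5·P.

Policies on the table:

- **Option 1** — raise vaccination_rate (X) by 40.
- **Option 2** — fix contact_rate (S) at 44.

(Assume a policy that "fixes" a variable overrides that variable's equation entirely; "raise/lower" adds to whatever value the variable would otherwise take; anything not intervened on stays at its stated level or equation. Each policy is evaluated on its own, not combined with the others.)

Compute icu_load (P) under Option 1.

-649

Option 1 (X + 40):
  X = 85 + 40 = 125
  S = 106
  P = 112 − 125 − 6·106 = -649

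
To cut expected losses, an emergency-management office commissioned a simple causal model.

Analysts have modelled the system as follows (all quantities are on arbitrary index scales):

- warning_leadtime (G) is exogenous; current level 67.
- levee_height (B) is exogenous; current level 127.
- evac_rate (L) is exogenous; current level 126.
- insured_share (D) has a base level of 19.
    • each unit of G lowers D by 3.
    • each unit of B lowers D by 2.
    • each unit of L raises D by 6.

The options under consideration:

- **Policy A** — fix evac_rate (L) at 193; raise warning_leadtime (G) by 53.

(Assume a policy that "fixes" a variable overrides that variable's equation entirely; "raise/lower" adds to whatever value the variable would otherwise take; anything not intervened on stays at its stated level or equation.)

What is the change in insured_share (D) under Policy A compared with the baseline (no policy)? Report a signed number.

Baseline:
  G = 67
  B = 127
  L = 126
  D = 19 − 3·67 − 2·127 + 6·126 = 320
Policy A (L := 193, G + 53):
  G = 67 + 53 = 120
  B = 127
  L = 193
  D = 19 − 3·120 − 2·127 + 6·193 = 563
Change in D: 563 − 320 = 243

243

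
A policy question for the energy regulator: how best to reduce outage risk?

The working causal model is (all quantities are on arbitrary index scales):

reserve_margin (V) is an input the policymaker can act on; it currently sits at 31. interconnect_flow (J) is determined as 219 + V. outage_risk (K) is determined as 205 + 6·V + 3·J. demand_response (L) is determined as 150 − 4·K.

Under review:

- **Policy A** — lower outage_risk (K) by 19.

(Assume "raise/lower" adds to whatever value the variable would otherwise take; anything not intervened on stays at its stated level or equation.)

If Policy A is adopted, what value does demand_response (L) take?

-4338

Policy A (K − 19):
  V = 31
  J = 219 + 31 = 250
  K = 205 + 6·31 + 3·250 (−19 from intervention) = 1122
  L = 150 − 4·1122 = -4338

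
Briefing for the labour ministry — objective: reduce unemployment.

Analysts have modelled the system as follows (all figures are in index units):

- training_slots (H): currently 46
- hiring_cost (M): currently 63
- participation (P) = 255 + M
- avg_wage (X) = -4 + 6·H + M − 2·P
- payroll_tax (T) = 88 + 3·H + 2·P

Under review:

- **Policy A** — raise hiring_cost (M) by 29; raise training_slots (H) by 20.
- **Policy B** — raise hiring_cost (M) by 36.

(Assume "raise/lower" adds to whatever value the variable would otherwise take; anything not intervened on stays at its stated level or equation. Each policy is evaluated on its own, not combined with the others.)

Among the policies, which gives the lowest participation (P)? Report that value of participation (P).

Policy A (M + 29, H + 20):
  M = 63 + 29 = 92
  P = 255 + 92 = 347
Policy B (M + 36):
  M = 63 + 36 = 99
  P = 255 + 99 = 354
Comparing — Policy A: P=347, Policy B: P=354. Lowest is 347 (Policy A).

347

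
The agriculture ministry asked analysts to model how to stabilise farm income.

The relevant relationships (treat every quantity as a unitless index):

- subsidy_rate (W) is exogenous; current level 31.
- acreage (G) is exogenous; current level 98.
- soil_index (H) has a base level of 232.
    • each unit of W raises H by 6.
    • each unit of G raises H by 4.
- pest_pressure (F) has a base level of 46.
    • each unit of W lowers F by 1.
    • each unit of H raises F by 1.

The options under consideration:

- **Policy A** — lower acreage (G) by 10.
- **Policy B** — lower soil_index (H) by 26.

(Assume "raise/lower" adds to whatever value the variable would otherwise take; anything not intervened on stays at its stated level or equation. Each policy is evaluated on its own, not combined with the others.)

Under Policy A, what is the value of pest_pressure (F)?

Policy A (G − 10):
  W = 31
  G = 98 − 10 = 88
  H = 232 + 6·31 + 4·88 = 770
  F = 46 − 31 + 770 = 785

785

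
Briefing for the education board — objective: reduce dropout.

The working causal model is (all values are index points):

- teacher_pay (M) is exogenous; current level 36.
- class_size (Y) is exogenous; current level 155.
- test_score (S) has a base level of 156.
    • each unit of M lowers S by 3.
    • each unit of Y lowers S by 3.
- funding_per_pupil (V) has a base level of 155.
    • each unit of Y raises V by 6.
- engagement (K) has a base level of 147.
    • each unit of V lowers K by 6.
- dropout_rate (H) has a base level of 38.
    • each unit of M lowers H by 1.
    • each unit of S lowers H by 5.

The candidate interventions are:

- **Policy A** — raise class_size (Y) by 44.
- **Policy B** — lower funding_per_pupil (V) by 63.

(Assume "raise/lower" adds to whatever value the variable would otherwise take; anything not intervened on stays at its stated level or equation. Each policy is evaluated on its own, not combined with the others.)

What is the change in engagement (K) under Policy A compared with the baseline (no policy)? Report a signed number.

-1584

Baseline:
  Y = 155
  V = 155 + 6·155 = 1085
  K = 147 − 6·1085 = -6363
Policy A (Y + 44):
  Y = 155 + 44 = 199
  V = 155 + 6·199 = 1349
  K = 147 − 6·1349 = -7947
Change in K: -7947 − (-6363) = -1584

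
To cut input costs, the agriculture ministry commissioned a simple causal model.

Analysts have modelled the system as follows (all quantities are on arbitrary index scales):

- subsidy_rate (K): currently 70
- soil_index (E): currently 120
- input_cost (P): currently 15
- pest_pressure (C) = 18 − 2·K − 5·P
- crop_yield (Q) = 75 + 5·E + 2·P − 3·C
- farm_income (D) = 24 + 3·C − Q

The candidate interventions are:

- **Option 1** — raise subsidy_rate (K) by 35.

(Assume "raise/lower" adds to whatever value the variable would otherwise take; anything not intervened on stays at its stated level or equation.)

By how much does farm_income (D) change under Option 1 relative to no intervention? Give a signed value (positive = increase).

-420

Baseline:
  K = 70
  E = 120
  P = 15
  C = 18 − 2·70 − 5·15 = -197
  Q = 75 + 5·120 + 2·15 − 3·(-197) = 1296
  D = 24 + 3·(-197) − 1296 = -1863
Option 1 (K + 35):
  K = 70 + 35 = 105
  E = 120
  P = 15
  C = 18 − 2·105 − 5·15 = -267
  Q = 75 + 5·120 + 2·15 − 3·(-267) = 1506
  D = 24 + 3·(-267) − 1506 = -2283
Change in D: -2283 − (-1863) = -420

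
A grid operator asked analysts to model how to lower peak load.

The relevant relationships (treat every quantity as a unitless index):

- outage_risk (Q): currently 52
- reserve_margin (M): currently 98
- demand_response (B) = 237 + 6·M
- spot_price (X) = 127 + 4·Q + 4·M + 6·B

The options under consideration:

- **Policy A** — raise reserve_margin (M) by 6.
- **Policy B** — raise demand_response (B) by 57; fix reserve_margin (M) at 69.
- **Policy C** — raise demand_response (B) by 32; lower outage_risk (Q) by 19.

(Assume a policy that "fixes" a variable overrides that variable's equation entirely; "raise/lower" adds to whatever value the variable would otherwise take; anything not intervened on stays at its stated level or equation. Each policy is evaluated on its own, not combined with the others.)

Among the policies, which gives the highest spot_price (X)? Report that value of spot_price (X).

Policy A (M + 6):
  Q = 52
  M = 98 + 6 = 104
  B = 237 + 6·104 = 861
  X = 127 + 4·52 + 4·104 + 6·861 = 5917
Policy B (B + 57, M := 69):
  Q = 52
  M = 69
  B = 237 + 6·69 (+57 from intervention) = 708
  X = 127 + 4·52 + 4·69 + 6·708 = 4859
Policy C (B + 32, Q − 19):
  Q = 52 − 19 = 33
  M = 98
  B = 237 + 6·98 (+32 from intervention) = 857
  X = 127 + 4·33 + 4·98 + 6·857 = 5793
Comparing — Policy A: X=5917, Policy B: X=4859, Policy C: X=5793. Highest is 5917 (Policy A).

5917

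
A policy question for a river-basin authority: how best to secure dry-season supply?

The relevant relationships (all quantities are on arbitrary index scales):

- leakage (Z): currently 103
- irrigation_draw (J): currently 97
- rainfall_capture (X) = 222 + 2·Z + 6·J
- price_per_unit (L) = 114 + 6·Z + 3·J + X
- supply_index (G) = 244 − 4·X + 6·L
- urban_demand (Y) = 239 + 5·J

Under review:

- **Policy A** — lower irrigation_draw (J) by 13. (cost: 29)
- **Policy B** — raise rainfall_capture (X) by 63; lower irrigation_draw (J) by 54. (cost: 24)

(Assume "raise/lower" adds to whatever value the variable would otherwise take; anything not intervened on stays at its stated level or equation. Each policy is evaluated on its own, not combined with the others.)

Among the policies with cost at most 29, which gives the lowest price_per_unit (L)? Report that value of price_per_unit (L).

Policy A (J − 13):
  Z = 103
  J = 97 − 13 = 84
  X = 222 + 2·103 + 6·84 = 932
  L = 114 + 6·103 + 3·84 + 932 = 1916
Policy B (X + 63, J − 54):
  Z = 103
  J = 97 − 54 = 43
  X = 222 + 2·103 + 6·43 (+63 from intervention) = 749
  L = 114 + 6·103 + 3·43 + 749 = 1610
Comparing — Policy A: L=1916, Policy B: L=1610. Lowest is 1610 (Policy B).

1610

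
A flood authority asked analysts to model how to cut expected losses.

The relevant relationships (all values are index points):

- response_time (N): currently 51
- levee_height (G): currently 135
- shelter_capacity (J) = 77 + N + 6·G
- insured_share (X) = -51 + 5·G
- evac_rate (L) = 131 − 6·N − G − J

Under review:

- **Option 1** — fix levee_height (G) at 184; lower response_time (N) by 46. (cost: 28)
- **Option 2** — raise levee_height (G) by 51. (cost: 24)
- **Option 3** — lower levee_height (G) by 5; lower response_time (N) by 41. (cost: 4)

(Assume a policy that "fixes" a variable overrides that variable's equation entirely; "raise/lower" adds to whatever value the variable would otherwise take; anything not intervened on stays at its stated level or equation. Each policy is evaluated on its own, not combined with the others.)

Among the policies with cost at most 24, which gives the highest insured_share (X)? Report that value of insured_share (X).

Option 2 (G + 51):
  G = 135 + 51 = 186
  X = -51 + 5·186 = 879
Option 3 (G − 5, N − 41):
  G = 135 − 5 = 130
  X = -51 + 5·130 = 599
Comparing — Option 2: X=879, Option 3: X=599. Highest is 879 (Option 2).

879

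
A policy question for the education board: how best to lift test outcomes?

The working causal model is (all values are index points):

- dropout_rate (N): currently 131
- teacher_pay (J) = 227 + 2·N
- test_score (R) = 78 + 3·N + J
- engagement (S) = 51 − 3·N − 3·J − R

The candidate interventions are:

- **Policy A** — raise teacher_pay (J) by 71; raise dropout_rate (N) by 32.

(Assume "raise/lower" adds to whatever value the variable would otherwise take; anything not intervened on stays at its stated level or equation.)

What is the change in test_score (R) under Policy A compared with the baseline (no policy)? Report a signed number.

Baseline:
  N = 131
  J = 227 + 2·131 = 489
  R = 78 + 3·131 + 489 = 960
Policy A (J + 71, N + 32):
  N = 131 + 32 = 163
  J = 227 + 2·163 (+71 from intervention) = 624
  R = 78 + 3·163 + 624 = 1191
Change in R: 1191 − 960 = 231

231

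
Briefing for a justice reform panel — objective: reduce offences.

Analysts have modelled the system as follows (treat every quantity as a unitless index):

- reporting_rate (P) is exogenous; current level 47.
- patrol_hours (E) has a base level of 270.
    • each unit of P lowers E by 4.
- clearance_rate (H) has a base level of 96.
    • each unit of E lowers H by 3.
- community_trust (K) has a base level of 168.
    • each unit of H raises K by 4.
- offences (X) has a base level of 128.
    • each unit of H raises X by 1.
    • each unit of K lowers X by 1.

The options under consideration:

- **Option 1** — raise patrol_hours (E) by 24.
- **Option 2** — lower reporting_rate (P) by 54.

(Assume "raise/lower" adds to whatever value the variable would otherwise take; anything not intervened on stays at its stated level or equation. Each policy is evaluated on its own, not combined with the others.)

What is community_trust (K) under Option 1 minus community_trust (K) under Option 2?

Option 1 (E + 24):
  P = 47
  E = 270 − 4·47 (+24 from intervention) = 106
  H = 96 − 3·106 = -222
  K = 168 + 4·(-222) = -720
Option 2 (P − 54):
  P = 47 − 54 = -7
  E = 270 − 4·(-7) = 298
  H = 96 − 3·298 = -798
  K = 168 + 4·(-798) = -3024
K: -720 − (-3024) = 2304

2304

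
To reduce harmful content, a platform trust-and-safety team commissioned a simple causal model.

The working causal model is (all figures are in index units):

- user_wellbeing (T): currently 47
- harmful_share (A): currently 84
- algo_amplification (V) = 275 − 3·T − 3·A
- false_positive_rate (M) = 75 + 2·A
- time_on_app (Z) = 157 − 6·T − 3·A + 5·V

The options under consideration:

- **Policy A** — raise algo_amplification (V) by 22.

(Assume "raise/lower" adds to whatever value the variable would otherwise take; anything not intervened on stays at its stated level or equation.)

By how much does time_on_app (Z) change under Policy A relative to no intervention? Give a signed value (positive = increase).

Baseline:
  T = 47
  A = 84
  V = 275 − 3·47 − 3·84 = -118
  Z = 157 − 6·47 − 3·84 + 5·(-118) = -967
Policy A (V + 22):
  T = 47
  A = 84
  V = 275 − 3·47 − 3·84 (+22 from intervention) = -96
  Z = 157 − 6·47 − 3·84 + 5·(-96) = -857
Change in Z: -857 − (-967) = 110

110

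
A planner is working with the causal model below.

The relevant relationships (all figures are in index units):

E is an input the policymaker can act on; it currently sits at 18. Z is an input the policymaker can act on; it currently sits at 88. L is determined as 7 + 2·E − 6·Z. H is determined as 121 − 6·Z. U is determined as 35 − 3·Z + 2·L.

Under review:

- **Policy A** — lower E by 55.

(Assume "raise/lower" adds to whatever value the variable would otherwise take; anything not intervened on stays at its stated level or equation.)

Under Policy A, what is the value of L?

-595

Policy A (E − 55):
  E = 18 − 55 = -37
  Z = 88
  L = 7 + 2·(-37) − 6·88 = -595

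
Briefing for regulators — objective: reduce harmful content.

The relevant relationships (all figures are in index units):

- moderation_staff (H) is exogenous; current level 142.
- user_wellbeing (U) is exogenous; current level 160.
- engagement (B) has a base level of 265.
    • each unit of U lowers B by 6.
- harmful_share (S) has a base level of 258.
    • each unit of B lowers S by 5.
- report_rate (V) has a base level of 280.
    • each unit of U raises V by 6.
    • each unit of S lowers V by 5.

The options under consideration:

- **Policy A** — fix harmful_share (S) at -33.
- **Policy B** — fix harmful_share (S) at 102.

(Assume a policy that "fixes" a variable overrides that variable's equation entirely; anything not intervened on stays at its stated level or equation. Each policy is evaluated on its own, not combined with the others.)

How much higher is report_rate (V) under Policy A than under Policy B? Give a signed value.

Policy A (S := -33):
  U = 160
  B = 265 − 6·160 = -695
  S = -33
  V = 280 + 6·160 − 5·(-33) = 1405
Policy B (S := 102):
  U = 160
  B = 265 − 6·160 = -695
  S = 102
  V = 280 + 6·160 − 5·102 = 730
V: 1405 − 730 = 675

675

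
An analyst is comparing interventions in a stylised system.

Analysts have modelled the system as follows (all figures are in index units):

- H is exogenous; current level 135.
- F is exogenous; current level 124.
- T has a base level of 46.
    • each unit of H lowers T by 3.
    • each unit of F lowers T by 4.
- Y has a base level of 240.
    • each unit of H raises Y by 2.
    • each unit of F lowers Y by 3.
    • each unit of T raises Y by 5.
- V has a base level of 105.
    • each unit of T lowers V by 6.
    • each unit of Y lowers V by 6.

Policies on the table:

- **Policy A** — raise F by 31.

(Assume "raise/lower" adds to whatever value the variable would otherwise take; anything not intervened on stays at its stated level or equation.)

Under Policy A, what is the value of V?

Policy A (F + 31):
  H = 135
  F = 124 + 31 = 155
  T = 46 − 3·135 − 4·155 = -979
  Y = 240 + 2·135 − 3·155 + 5·(-979) = -4850
  V = 105 − 6·(-979) − 6·(-4850) = 35079

35079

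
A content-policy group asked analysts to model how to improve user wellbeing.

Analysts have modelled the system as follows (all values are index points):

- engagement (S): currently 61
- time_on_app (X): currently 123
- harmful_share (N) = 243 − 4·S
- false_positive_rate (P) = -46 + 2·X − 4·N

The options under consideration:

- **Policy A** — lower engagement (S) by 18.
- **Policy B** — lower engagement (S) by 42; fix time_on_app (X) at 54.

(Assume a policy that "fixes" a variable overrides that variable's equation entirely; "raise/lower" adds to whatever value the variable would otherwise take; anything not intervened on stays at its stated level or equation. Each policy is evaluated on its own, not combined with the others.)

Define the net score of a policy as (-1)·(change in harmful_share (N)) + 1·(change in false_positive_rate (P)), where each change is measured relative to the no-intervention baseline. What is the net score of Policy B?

Baseline:
  S = 61
  X = 123
  N = 243 − 4·61 = -1
  P = -46 + 2·123 − 4·(-1) = 204
Policy B (S − 42, X := 54):
  S = 61 − 42 = 19
  X = 54
  N = 243 − 4·19 = 167
  P = -46 + 2·54 − 4·167 = -606
ΔN = 167 − (-1) = 168; ΔP = -606 − 204 = -810
Score = (-1)·168 + 1·(-810) = -978

-978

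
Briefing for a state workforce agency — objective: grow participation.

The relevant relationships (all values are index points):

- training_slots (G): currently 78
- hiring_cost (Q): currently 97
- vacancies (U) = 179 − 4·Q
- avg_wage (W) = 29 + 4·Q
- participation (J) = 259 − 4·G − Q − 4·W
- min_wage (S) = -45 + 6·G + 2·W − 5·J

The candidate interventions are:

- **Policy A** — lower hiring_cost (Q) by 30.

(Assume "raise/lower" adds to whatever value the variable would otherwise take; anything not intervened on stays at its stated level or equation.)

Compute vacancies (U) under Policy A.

-89

Policy A (Q − 30):
  Q = 97 − 30 = 67
  U = 179 − 4·67 = -89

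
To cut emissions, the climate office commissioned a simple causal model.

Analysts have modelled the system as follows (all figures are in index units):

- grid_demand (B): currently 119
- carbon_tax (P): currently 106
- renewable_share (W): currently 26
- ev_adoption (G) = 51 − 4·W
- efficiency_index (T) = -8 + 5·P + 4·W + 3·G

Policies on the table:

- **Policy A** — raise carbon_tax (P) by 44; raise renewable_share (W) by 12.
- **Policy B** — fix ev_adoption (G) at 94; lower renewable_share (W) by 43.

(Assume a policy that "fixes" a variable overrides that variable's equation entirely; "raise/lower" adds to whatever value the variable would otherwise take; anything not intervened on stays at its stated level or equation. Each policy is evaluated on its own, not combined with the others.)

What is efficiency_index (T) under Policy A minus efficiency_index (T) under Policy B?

-145

Policy A (P + 44, W + 12):
  P = 106 + 44 = 150
  W = 26 + 12 = 38
  G = 51 − 4·38 = -101
  T = -8 + 5·150 + 4·38 + 3·(-101) = 591
Policy B (G := 94, W − 43):
  P = 106
  W = 26 − 43 = -17
  G = 94
  T = -8 + 5·106 + 4·(-17) + 3·94 = 736
T: 591 − 736 = -145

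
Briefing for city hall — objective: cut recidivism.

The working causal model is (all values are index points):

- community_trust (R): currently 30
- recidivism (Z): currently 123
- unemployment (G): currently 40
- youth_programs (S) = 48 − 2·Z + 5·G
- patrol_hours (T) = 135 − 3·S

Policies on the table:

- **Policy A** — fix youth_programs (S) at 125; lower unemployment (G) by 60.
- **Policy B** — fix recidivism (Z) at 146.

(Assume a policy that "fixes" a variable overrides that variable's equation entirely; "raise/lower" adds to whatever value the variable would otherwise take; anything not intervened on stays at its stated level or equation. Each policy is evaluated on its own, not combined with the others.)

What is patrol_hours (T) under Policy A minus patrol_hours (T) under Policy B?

Policy A (S := 125, G − 60):
  Z = 123
  G = 40 − 60 = -20
  S = 125
  T = 135 − 3·125 = -240
Policy B (Z := 146):
  Z = 146
  G = 40
  S = 48 − 2·146 + 5·40 = -44
  T = 135 − 3·(-44) = 267
T: -240 − 267 = -507

-507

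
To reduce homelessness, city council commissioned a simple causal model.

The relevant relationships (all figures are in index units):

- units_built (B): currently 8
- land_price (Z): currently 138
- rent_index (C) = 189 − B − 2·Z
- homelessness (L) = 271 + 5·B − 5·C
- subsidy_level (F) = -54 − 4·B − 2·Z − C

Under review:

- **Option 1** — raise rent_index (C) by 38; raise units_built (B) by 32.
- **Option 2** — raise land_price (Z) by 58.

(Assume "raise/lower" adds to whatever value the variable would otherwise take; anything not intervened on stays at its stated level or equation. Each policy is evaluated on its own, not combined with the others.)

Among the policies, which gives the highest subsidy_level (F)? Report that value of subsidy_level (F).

Option 1 (C + 38, B + 32):
  B = 8 + 32 = 40
  Z = 138
  C = 189 − 40 − 2·138 (+38 from intervention) = -89
  F = -54 − 4·40 − 2·138 − (-89) = -401
Option 2 (Z + 58):
  B = 8
  Z = 138 + 58 = 196
  C = 189 − 8 − 2·196 = -211
  F = -54 − 4·8 − 2·196 − (-211) = -267
Comparing — Option 1: F=-401, Option 2: F=-267. Highest is -267 (Option 2).

-267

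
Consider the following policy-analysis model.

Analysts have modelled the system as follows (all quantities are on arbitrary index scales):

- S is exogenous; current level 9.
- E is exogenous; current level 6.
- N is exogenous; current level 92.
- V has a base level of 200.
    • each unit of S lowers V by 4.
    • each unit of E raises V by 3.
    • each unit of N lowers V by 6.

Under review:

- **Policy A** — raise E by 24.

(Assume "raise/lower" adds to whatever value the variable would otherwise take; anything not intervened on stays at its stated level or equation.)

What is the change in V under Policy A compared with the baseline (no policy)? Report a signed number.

72

Baseline:
  S = 9
  E = 6
  N = 92
  V = 200 − 4·9 + 3·6 − 6·92 = -370
Policy A (E + 24):
  S = 9
  E = 6 + 24 = 30
  N = 92
  V = 200 − 4·9 + 3·30 − 6·92 = -298
Change in V: -298 − (-370) = 72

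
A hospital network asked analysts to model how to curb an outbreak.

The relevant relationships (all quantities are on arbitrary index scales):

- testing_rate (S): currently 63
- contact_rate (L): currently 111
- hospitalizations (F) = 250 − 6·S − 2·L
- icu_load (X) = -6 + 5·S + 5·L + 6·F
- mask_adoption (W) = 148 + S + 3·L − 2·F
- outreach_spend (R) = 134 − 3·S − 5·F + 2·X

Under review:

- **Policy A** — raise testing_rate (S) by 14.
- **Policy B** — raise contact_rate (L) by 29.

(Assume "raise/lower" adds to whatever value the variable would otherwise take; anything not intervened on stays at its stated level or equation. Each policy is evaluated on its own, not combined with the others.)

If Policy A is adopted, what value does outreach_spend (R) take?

-1267

Policy A (S + 14):
  S = 63 + 14 = 77
  L = 111
  F = 250 − 6·77 − 2·111 = -434
  X = -6 + 5·77 + 5·111 + 6·(-434) = -1670
  R = 134 − 3·77 − 5·(-434) + 2·(-1670) = -1267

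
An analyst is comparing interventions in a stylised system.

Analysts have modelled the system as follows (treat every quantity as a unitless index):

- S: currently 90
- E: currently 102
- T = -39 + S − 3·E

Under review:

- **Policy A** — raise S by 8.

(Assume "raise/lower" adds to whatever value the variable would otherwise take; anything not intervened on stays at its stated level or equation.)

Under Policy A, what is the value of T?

Policy A (S + 8):
  S = 90 + 8 = 98
  E = 102
  T = -39 + 98 − 3·102 = -247

-247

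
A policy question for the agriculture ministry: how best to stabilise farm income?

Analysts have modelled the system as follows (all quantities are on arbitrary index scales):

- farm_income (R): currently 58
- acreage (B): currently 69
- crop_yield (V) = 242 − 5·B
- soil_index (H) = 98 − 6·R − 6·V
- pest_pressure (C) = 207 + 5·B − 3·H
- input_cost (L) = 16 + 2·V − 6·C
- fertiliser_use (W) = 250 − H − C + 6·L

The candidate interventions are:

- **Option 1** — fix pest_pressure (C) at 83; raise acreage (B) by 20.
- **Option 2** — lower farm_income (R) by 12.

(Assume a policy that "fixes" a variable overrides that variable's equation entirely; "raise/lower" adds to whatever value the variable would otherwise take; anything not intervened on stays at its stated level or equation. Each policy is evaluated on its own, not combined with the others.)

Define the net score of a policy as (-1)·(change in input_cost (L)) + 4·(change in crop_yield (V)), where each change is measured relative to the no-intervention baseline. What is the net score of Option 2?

-1296

Baseline:
  R = 58
  B = 69
  V = 242 − 5·69 = -103
  H = 98 − 6·58 − 6·(-103) = 368
  C = 207 + 5·69 − 3·368 = -552
  L = 16 + 2·(-103) − 6·(-552) = 3122
Option 2 (R − 12):
  R = 58 − 12 = 46
  B = 69
  V = 242 − 5·69 = -103
  H = 98 − 6·46 − 6·(-103) = 440
  C = 207 + 5·69 − 3·440 = -768
  L = 16 + 2·(-103) − 6·(-768) = 4418
ΔL = 4418 − 3122 = 1296; ΔV = -103 − (-103) = 0
Score = (-1)·1296 + 4·0 = -1296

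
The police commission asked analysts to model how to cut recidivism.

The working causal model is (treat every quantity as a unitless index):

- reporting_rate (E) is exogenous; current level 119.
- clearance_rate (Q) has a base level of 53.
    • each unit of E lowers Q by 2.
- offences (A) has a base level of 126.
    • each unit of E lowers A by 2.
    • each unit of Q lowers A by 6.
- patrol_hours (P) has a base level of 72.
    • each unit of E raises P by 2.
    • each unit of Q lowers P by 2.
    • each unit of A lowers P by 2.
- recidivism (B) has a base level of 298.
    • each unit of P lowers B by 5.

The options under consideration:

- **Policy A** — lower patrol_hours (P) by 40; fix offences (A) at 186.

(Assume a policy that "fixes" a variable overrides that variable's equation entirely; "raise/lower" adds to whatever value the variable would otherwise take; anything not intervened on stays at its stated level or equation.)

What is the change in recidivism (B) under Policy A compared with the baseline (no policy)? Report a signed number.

-7920

Baseline:
  E = 119
  Q = 53 − 2·119 = -185
  A = 126 − 2·119 − 6·(-185) = 998
  P = 72 + 2·119 − 2·(-185) − 2·998 = -1316
  B = 298 − 5·(-1316) = 6878
Policy A (P − 40, A := 186):
  E = 119
  Q = 53 − 2·119 = -185
  A = 186
  P = 72 + 2·119 − 2·(-185) − 2·186 (−40 from intervention) = 268
  B = 298 − 5·268 = -1042
Change in B: -1042 − 6878 = -7920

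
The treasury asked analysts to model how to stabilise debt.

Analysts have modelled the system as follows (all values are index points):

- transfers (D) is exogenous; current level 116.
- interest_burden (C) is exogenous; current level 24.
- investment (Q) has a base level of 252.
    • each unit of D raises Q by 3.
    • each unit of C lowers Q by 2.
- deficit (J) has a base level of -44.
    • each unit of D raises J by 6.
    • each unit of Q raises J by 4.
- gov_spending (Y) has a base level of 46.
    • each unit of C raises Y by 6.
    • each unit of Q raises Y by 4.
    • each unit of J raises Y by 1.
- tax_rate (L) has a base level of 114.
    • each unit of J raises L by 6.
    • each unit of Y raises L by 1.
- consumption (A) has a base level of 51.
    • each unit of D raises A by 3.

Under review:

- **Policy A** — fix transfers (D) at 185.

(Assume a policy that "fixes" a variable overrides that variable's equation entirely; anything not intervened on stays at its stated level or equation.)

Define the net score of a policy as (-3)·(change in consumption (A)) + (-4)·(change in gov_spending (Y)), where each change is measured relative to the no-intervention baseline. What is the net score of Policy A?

-8901

Baseline:
  D = 116
  C = 24
  Q = 252 + 3·116 − 2·24 = 552
  J = -44 + 6·116 + 4·552 = 2860
  Y = 46 + 6·24 + 4·552 + 2860 = 5258
  A = 51 + 3·116 = 399
Policy A (D := 185):
  D = 185
  C = 24
  Q = 252 + 3·185 − 2·24 = 759
  J = -44 + 6·185 + 4·759 = 4102
  Y = 46 + 6·24 + 4·759 + 4102 = 7328
  A = 51 + 3·185 = 606
ΔA = 606 − 399 = 207; ΔY = 7328 − 5258 = 2070
Score = (-3)·207 + (-4)·2070 = -8901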